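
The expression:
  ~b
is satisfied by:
  {b: False}


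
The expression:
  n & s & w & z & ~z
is never true.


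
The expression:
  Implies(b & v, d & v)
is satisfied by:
  {d: True, v: False, b: False}
  {v: False, b: False, d: False}
  {b: True, d: True, v: False}
  {b: True, v: False, d: False}
  {d: True, v: True, b: False}
  {v: True, d: False, b: False}
  {b: True, v: True, d: True}


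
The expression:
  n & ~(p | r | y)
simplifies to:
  n & ~p & ~r & ~y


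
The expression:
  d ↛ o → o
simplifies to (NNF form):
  o ∨ ¬d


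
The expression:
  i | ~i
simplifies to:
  True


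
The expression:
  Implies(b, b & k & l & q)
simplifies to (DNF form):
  ~b | (k & l & q)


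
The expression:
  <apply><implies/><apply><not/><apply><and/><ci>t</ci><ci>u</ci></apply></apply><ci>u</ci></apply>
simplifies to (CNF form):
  <ci>u</ci>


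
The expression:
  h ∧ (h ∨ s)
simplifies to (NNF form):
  h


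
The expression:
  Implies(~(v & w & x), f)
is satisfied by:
  {v: True, f: True, w: True, x: True}
  {v: True, f: True, w: True, x: False}
  {v: True, f: True, x: True, w: False}
  {v: True, f: True, x: False, w: False}
  {f: True, w: True, x: True, v: False}
  {f: True, w: True, x: False, v: False}
  {f: True, w: False, x: True, v: False}
  {f: True, w: False, x: False, v: False}
  {v: True, w: True, x: True, f: False}


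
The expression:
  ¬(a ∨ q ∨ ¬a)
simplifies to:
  False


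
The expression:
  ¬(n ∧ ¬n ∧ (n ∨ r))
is always true.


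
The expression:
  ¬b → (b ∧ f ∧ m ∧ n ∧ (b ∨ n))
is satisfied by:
  {b: True}


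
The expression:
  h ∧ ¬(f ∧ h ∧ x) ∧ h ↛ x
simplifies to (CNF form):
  h ∧ ¬x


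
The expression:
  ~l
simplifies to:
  ~l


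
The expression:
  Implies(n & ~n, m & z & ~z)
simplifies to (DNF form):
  True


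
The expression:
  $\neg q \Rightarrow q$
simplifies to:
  $q$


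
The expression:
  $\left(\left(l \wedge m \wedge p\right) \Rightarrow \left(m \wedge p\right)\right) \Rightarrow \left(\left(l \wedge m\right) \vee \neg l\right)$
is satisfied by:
  {m: True, l: False}
  {l: False, m: False}
  {l: True, m: True}


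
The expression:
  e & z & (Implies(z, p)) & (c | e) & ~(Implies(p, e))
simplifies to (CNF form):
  False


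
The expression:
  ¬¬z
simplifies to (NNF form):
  z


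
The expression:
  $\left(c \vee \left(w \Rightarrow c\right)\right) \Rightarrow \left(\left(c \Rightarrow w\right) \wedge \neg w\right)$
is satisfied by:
  {c: False}


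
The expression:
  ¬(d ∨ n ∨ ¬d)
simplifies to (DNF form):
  False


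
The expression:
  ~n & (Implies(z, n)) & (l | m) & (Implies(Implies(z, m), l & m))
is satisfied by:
  {m: True, l: True, z: False, n: False}


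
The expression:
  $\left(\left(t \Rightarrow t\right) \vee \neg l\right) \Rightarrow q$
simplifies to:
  $q$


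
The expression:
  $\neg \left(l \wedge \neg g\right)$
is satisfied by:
  {g: True, l: False}
  {l: False, g: False}
  {l: True, g: True}


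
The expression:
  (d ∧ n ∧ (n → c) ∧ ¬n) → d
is always true.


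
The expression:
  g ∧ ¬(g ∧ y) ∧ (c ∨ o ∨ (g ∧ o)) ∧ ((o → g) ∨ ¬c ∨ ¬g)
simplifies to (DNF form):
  (c ∧ g ∧ ¬y) ∨ (g ∧ o ∧ ¬y)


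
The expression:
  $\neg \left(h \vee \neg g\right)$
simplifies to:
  $g \wedge \neg h$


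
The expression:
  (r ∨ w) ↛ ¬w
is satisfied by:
  {w: True}


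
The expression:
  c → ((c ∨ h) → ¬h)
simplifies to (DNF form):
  ¬c ∨ ¬h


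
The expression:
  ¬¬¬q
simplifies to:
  ¬q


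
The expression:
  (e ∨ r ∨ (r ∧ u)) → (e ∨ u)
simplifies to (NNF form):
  e ∨ u ∨ ¬r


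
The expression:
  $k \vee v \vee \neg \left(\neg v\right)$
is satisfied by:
  {k: True, v: True}
  {k: True, v: False}
  {v: True, k: False}


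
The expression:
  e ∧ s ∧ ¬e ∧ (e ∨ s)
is never true.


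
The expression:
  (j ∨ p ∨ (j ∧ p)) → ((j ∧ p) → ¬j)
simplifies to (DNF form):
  ¬j ∨ ¬p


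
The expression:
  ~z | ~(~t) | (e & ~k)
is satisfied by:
  {t: True, e: True, k: False, z: False}
  {t: True, e: False, k: False, z: False}
  {t: True, k: True, e: True, z: False}
  {t: True, k: True, e: False, z: False}
  {e: True, t: False, k: False, z: False}
  {t: False, e: False, k: False, z: False}
  {k: True, e: True, t: False, z: False}
  {k: True, t: False, e: False, z: False}
  {t: True, z: True, e: True, k: False}
  {t: True, z: True, e: False, k: False}
  {t: True, z: True, k: True, e: True}
  {t: True, z: True, k: True, e: False}
  {z: True, e: True, k: False, t: False}


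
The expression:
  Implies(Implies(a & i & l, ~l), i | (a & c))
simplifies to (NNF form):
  i | (a & c)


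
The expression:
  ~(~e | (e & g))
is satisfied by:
  {e: True, g: False}


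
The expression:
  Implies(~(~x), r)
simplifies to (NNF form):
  r | ~x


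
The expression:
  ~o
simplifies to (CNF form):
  ~o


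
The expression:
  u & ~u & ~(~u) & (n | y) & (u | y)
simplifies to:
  False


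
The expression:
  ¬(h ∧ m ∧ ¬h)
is always true.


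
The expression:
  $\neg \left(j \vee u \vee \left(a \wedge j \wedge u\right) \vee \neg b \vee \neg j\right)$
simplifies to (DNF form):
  $\text{False}$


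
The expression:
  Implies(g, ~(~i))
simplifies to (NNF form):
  i | ~g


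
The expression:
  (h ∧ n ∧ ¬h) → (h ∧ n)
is always true.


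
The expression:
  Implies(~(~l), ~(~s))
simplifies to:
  s | ~l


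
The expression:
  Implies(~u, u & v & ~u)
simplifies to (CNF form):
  u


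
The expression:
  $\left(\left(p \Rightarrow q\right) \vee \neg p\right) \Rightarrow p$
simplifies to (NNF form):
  $p$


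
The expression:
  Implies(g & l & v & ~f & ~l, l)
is always true.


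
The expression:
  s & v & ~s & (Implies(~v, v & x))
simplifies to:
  False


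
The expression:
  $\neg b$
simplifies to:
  $\neg b$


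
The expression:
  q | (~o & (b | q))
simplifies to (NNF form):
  q | (b & ~o)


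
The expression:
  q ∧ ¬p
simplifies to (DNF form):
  q ∧ ¬p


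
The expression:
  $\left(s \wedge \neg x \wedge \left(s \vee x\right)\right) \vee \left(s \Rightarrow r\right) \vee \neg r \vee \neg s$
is always true.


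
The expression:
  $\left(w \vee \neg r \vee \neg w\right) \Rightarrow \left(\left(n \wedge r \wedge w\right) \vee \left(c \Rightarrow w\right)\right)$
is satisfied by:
  {w: True, c: False}
  {c: False, w: False}
  {c: True, w: True}


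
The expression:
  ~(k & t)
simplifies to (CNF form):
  ~k | ~t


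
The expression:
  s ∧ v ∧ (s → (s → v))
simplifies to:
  s ∧ v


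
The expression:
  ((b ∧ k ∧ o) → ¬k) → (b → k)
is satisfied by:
  {k: True, b: False}
  {b: False, k: False}
  {b: True, k: True}


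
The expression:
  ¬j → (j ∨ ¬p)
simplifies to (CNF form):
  j ∨ ¬p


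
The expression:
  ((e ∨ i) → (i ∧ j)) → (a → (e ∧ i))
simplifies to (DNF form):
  e ∨ (i ∧ ¬j) ∨ ¬a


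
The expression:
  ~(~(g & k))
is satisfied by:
  {g: True, k: True}


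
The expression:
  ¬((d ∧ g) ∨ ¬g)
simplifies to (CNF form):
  g ∧ ¬d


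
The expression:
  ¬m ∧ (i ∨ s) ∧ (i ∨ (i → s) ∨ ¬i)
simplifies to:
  ¬m ∧ (i ∨ s)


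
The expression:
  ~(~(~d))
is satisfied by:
  {d: False}


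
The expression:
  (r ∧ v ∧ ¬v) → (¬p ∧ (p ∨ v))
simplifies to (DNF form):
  True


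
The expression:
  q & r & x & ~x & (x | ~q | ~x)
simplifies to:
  False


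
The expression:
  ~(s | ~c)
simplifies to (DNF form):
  c & ~s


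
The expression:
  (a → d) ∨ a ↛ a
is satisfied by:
  {d: True, a: False}
  {a: False, d: False}
  {a: True, d: True}


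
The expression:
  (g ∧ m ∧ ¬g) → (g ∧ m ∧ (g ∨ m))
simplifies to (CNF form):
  True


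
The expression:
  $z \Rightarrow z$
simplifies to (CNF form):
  $\text{True}$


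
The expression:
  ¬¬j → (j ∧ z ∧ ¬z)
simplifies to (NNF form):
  ¬j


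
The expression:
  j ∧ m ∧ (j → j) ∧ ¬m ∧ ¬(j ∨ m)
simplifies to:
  False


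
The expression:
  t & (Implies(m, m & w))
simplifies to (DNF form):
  (t & w) | (t & ~m)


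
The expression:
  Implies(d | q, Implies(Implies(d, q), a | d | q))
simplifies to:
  True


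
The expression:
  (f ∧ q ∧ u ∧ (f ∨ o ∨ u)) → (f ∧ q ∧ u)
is always true.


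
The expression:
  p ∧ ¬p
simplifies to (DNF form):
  False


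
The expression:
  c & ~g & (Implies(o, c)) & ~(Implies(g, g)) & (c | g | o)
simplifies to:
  False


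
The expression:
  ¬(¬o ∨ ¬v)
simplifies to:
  o ∧ v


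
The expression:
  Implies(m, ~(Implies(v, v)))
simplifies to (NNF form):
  ~m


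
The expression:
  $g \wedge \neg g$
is never true.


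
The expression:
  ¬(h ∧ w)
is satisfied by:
  {w: False, h: False}
  {h: True, w: False}
  {w: True, h: False}


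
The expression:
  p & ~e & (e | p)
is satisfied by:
  {p: True, e: False}


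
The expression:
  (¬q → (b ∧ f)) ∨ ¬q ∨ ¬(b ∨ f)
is always true.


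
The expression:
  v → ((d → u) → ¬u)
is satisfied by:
  {u: False, v: False}
  {v: True, u: False}
  {u: True, v: False}


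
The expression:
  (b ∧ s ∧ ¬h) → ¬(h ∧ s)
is always true.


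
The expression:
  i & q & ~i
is never true.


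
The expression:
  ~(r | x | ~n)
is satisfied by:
  {n: True, x: False, r: False}


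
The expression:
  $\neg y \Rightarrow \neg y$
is always true.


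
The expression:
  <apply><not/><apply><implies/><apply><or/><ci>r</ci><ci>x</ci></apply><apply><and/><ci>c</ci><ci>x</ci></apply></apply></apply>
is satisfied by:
  {r: True, c: False, x: False}
  {x: True, c: False, r: True}
  {x: True, c: False, r: False}
  {r: True, c: True, x: False}


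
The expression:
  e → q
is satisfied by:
  {q: True, e: False}
  {e: False, q: False}
  {e: True, q: True}


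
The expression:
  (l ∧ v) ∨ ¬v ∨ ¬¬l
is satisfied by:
  {l: True, v: False}
  {v: False, l: False}
  {v: True, l: True}


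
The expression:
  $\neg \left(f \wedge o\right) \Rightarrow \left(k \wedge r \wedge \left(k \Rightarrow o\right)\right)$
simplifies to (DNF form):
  $\left(f \wedge o\right) \vee \left(f \wedge k \wedge o\right) \vee \left(f \wedge o \wedge r\right) \vee \left(k \wedge o \wedge r\right)$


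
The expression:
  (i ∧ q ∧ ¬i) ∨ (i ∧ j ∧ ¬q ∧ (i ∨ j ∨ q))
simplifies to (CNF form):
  i ∧ j ∧ ¬q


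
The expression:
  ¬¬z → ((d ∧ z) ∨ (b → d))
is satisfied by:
  {d: True, z: False, b: False}
  {z: False, b: False, d: False}
  {b: True, d: True, z: False}
  {b: True, z: False, d: False}
  {d: True, z: True, b: False}
  {z: True, d: False, b: False}
  {b: True, z: True, d: True}


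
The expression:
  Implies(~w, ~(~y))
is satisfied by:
  {y: True, w: True}
  {y: True, w: False}
  {w: True, y: False}


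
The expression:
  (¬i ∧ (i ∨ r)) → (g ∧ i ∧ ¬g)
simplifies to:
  i ∨ ¬r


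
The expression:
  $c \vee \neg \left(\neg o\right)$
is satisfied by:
  {o: True, c: True}
  {o: True, c: False}
  {c: True, o: False}


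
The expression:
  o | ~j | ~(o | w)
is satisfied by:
  {o: True, w: False, j: False}
  {w: False, j: False, o: False}
  {j: True, o: True, w: False}
  {j: True, w: False, o: False}
  {o: True, w: True, j: False}
  {w: True, o: False, j: False}
  {j: True, w: True, o: True}


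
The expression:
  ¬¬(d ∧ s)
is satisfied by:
  {s: True, d: True}


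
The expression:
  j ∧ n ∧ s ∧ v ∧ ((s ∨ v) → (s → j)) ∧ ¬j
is never true.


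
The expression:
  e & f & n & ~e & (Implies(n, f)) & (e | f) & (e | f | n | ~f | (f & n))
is never true.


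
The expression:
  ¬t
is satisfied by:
  {t: False}


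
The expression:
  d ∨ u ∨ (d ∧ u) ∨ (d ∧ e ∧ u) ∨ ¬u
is always true.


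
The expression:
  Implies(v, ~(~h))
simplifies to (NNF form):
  h | ~v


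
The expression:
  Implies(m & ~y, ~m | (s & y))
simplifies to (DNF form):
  y | ~m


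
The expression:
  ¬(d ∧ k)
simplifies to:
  ¬d ∨ ¬k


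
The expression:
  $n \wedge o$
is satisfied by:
  {o: True, n: True}


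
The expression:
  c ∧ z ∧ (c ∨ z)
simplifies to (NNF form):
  c ∧ z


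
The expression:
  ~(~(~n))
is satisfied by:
  {n: False}


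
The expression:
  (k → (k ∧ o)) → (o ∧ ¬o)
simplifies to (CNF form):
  k ∧ ¬o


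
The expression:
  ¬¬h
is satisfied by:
  {h: True}


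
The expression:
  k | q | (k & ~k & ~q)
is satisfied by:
  {k: True, q: True}
  {k: True, q: False}
  {q: True, k: False}


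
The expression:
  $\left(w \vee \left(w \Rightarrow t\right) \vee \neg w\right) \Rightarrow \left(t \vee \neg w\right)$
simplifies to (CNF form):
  $t \vee \neg w$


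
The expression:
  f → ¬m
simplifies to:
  ¬f ∨ ¬m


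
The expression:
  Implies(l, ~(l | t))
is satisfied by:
  {l: False}


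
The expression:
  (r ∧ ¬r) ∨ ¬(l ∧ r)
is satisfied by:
  {l: False, r: False}
  {r: True, l: False}
  {l: True, r: False}


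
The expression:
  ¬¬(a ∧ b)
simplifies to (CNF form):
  a ∧ b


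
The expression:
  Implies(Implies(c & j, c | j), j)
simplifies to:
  j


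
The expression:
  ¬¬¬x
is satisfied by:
  {x: False}


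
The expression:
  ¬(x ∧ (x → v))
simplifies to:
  ¬v ∨ ¬x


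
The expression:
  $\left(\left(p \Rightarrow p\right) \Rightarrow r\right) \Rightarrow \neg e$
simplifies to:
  $\neg e \vee \neg r$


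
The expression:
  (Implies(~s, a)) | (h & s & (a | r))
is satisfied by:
  {a: True, s: True}
  {a: True, s: False}
  {s: True, a: False}


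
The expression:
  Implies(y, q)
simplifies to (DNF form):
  q | ~y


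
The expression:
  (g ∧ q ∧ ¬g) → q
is always true.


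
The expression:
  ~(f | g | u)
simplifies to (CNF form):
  ~f & ~g & ~u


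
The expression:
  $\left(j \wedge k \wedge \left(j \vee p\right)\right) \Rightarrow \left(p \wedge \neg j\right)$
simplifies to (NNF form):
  $\neg j \vee \neg k$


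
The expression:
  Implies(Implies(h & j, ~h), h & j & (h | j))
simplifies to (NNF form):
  h & j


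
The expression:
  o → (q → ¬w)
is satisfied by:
  {w: False, q: False, o: False}
  {o: True, w: False, q: False}
  {q: True, w: False, o: False}
  {o: True, q: True, w: False}
  {w: True, o: False, q: False}
  {o: True, w: True, q: False}
  {q: True, w: True, o: False}


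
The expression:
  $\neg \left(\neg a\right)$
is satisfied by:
  {a: True}


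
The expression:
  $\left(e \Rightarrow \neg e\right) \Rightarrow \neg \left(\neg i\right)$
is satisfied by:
  {i: True, e: True}
  {i: True, e: False}
  {e: True, i: False}


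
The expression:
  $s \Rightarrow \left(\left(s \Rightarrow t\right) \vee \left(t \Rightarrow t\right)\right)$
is always true.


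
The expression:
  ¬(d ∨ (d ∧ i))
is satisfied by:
  {d: False}


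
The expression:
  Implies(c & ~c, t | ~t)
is always true.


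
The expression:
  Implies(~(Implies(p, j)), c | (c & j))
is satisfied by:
  {j: True, c: True, p: False}
  {j: True, p: False, c: False}
  {c: True, p: False, j: False}
  {c: False, p: False, j: False}
  {j: True, c: True, p: True}
  {j: True, p: True, c: False}
  {c: True, p: True, j: False}


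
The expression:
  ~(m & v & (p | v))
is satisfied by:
  {m: False, v: False}
  {v: True, m: False}
  {m: True, v: False}


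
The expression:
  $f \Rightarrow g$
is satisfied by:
  {g: True, f: False}
  {f: False, g: False}
  {f: True, g: True}


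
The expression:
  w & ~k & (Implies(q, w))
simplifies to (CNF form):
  w & ~k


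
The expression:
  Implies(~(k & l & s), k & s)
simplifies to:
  k & s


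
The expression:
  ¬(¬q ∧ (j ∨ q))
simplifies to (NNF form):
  q ∨ ¬j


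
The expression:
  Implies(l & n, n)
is always true.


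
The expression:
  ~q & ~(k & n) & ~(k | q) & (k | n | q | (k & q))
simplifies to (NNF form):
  n & ~k & ~q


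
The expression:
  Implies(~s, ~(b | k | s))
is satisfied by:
  {s: True, b: False, k: False}
  {s: True, k: True, b: False}
  {s: True, b: True, k: False}
  {s: True, k: True, b: True}
  {k: False, b: False, s: False}


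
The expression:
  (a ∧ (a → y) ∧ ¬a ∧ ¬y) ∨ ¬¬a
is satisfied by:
  {a: True}


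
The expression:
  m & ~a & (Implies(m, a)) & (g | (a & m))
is never true.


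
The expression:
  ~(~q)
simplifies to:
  q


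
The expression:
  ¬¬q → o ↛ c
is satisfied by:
  {o: True, c: False, q: False}
  {c: False, q: False, o: False}
  {o: True, c: True, q: False}
  {c: True, o: False, q: False}
  {q: True, o: True, c: False}


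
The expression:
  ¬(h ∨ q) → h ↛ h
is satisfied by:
  {q: True, h: True}
  {q: True, h: False}
  {h: True, q: False}


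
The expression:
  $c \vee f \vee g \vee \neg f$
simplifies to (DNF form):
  $\text{True}$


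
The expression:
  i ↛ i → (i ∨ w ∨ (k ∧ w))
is always true.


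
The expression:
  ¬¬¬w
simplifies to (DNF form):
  ¬w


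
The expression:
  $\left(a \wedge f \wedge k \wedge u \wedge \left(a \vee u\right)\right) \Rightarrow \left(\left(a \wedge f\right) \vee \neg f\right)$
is always true.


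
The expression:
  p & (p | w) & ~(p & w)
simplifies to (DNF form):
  p & ~w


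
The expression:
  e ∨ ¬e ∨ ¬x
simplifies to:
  True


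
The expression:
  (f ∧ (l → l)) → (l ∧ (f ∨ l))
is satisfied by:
  {l: True, f: False}
  {f: False, l: False}
  {f: True, l: True}


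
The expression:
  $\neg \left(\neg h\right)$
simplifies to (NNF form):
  $h$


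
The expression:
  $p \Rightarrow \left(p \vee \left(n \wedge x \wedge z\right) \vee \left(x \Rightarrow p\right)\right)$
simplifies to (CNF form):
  $\text{True}$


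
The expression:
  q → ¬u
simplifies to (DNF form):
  ¬q ∨ ¬u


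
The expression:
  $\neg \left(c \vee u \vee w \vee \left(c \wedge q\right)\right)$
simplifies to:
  $\neg c \wedge \neg u \wedge \neg w$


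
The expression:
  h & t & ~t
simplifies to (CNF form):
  False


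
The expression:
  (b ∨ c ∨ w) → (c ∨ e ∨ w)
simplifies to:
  c ∨ e ∨ w ∨ ¬b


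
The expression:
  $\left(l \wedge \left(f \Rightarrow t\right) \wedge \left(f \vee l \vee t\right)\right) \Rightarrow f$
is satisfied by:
  {f: True, l: False}
  {l: False, f: False}
  {l: True, f: True}


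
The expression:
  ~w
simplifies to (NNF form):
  ~w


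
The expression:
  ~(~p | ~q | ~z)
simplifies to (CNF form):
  p & q & z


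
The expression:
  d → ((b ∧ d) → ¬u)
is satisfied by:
  {u: False, d: False, b: False}
  {b: True, u: False, d: False}
  {d: True, u: False, b: False}
  {b: True, d: True, u: False}
  {u: True, b: False, d: False}
  {b: True, u: True, d: False}
  {d: True, u: True, b: False}


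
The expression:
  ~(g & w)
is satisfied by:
  {w: False, g: False}
  {g: True, w: False}
  {w: True, g: False}


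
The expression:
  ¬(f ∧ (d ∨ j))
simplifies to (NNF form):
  (¬d ∧ ¬j) ∨ ¬f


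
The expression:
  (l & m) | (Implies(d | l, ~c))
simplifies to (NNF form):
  ~c | (l & m) | (~d & ~l)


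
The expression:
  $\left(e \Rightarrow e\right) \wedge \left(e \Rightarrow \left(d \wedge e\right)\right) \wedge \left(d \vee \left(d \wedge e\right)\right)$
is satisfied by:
  {d: True}


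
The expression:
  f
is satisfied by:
  {f: True}


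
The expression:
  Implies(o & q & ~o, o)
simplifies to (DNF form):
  True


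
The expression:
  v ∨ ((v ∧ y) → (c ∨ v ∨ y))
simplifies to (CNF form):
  True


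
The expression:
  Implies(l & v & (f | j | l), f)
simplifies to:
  f | ~l | ~v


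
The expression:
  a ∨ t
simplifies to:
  a ∨ t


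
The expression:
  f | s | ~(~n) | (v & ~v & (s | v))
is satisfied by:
  {n: True, s: True, f: True}
  {n: True, s: True, f: False}
  {n: True, f: True, s: False}
  {n: True, f: False, s: False}
  {s: True, f: True, n: False}
  {s: True, f: False, n: False}
  {f: True, s: False, n: False}


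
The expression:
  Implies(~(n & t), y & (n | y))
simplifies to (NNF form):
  y | (n & t)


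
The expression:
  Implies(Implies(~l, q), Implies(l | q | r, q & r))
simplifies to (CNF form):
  (q | ~l) & (q | ~q) & (r | ~l) & (r | ~q)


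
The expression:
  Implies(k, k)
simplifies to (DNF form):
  True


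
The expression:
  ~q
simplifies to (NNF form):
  ~q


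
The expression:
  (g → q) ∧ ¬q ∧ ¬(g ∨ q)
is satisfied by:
  {q: False, g: False}


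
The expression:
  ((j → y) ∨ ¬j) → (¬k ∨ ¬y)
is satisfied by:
  {k: False, y: False}
  {y: True, k: False}
  {k: True, y: False}


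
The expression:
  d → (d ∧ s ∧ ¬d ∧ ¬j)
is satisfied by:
  {d: False}


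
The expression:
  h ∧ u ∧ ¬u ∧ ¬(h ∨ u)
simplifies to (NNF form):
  False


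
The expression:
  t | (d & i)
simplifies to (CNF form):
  (d | t) & (i | t)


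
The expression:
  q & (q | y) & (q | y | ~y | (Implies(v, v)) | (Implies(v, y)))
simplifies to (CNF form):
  q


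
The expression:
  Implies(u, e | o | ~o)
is always true.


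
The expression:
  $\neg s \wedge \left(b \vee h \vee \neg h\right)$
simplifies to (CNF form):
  $\neg s$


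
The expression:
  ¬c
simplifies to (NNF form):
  ¬c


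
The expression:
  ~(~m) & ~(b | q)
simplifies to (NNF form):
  m & ~b & ~q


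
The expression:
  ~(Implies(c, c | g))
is never true.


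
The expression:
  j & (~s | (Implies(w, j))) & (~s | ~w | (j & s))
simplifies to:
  j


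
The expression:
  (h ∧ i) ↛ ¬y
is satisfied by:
  {h: True, i: True, y: True}


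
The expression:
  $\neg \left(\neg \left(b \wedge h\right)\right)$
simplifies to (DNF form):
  $b \wedge h$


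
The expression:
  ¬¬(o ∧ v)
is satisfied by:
  {o: True, v: True}


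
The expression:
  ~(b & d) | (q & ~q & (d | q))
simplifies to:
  ~b | ~d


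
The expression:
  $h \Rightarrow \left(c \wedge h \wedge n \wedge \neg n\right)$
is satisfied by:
  {h: False}


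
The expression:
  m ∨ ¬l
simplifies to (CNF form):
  m ∨ ¬l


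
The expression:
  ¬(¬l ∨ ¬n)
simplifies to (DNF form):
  l ∧ n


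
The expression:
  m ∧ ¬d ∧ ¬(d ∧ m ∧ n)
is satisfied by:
  {m: True, d: False}


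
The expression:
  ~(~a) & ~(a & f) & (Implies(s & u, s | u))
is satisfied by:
  {a: True, f: False}


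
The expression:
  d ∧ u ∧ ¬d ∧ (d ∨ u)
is never true.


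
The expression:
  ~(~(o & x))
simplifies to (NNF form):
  o & x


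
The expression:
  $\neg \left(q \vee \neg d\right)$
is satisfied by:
  {d: True, q: False}


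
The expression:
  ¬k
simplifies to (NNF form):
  ¬k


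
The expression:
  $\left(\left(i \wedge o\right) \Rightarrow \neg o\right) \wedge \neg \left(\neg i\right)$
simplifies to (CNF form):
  $i \wedge \neg o$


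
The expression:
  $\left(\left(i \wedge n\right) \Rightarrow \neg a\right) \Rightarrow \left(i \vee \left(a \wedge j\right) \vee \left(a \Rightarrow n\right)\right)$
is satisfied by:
  {i: True, n: True, j: True, a: False}
  {i: True, n: True, j: False, a: False}
  {i: True, j: True, a: False, n: False}
  {i: True, j: False, a: False, n: False}
  {n: True, j: True, a: False, i: False}
  {n: True, j: False, a: False, i: False}
  {j: True, n: False, a: False, i: False}
  {j: False, n: False, a: False, i: False}
  {i: True, n: True, a: True, j: True}
  {i: True, n: True, a: True, j: False}
  {i: True, a: True, j: True, n: False}
  {i: True, a: True, j: False, n: False}
  {a: True, n: True, j: True, i: False}
  {a: True, n: True, j: False, i: False}
  {a: True, j: True, n: False, i: False}


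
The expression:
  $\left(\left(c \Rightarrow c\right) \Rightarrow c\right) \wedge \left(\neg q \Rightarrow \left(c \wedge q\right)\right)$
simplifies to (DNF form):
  $c \wedge q$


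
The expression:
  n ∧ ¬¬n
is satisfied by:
  {n: True}


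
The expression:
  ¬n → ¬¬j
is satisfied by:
  {n: True, j: True}
  {n: True, j: False}
  {j: True, n: False}


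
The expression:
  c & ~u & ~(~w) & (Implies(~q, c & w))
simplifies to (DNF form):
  c & w & ~u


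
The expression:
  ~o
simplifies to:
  ~o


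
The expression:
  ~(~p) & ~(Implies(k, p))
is never true.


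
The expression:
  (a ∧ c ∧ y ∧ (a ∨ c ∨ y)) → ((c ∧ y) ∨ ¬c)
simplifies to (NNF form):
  True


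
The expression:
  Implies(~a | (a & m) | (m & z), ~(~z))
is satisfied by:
  {z: True, a: True, m: False}
  {z: True, a: False, m: False}
  {z: True, m: True, a: True}
  {z: True, m: True, a: False}
  {a: True, m: False, z: False}


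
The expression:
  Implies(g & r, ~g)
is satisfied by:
  {g: False, r: False}
  {r: True, g: False}
  {g: True, r: False}


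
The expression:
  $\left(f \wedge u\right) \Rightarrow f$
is always true.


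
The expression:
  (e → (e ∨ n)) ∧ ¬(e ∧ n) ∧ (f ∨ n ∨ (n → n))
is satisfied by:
  {e: False, n: False}
  {n: True, e: False}
  {e: True, n: False}


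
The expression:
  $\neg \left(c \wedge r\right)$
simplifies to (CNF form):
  $\neg c \vee \neg r$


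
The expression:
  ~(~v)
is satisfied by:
  {v: True}


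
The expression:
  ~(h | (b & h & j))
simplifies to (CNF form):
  ~h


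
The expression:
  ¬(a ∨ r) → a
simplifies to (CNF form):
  a ∨ r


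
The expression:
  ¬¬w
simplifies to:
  w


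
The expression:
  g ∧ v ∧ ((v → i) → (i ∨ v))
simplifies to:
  g ∧ v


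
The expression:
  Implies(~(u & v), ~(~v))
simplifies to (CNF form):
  v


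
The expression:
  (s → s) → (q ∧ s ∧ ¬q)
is never true.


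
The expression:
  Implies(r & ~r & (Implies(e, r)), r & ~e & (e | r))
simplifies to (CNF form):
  True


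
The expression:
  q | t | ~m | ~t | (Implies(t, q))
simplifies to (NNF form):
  True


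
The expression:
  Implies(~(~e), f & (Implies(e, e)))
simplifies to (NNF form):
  f | ~e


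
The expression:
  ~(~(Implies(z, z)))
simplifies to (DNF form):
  True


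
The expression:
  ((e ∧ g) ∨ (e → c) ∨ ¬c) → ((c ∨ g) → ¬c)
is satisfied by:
  {c: False}


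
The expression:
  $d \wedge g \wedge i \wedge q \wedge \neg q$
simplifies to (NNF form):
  $\text{False}$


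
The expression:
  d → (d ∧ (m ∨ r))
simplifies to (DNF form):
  m ∨ r ∨ ¬d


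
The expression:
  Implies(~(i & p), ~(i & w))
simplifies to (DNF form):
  p | ~i | ~w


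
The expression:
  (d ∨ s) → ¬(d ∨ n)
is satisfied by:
  {s: False, d: False, n: False}
  {n: True, s: False, d: False}
  {s: True, n: False, d: False}


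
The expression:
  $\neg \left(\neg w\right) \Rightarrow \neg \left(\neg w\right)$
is always true.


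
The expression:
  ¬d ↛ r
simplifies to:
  ¬d ∧ ¬r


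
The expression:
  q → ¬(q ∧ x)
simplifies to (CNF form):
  ¬q ∨ ¬x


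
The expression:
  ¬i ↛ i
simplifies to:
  True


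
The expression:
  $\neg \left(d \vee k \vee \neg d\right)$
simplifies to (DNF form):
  $\text{False}$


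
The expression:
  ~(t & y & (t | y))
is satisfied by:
  {t: False, y: False}
  {y: True, t: False}
  {t: True, y: False}


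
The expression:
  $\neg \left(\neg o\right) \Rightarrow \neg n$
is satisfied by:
  {o: False, n: False}
  {n: True, o: False}
  {o: True, n: False}


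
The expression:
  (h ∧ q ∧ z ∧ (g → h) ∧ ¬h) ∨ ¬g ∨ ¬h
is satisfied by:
  {h: False, g: False}
  {g: True, h: False}
  {h: True, g: False}


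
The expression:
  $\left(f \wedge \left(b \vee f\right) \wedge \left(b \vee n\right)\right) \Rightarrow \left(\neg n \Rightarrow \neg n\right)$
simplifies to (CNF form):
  $\text{True}$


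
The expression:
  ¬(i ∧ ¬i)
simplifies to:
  True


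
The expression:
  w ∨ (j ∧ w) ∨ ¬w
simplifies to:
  True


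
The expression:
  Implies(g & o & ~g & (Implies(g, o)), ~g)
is always true.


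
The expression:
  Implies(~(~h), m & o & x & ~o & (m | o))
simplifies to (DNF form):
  ~h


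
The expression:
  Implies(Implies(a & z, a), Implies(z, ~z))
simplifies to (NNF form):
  ~z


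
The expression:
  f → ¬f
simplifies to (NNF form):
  ¬f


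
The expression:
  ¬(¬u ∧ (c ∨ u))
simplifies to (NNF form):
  u ∨ ¬c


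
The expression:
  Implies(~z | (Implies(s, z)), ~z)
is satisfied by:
  {z: False}


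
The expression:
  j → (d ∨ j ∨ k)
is always true.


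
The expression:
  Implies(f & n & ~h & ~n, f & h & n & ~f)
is always true.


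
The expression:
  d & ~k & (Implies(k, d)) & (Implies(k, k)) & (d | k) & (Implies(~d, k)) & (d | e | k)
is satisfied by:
  {d: True, k: False}


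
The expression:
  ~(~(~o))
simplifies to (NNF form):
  ~o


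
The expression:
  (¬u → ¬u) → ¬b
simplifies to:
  ¬b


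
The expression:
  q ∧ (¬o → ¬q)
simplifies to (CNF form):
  o ∧ q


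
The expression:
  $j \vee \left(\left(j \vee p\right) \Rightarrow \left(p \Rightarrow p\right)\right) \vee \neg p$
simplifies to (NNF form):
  $\text{True}$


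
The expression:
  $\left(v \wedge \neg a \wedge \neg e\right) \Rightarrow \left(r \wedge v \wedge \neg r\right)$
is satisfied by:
  {a: True, e: True, v: False}
  {a: True, v: False, e: False}
  {e: True, v: False, a: False}
  {e: False, v: False, a: False}
  {a: True, e: True, v: True}
  {a: True, v: True, e: False}
  {e: True, v: True, a: False}


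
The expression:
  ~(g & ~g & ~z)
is always true.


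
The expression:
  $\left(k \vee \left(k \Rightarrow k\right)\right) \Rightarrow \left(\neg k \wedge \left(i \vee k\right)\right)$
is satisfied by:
  {i: True, k: False}


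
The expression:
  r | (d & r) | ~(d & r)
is always true.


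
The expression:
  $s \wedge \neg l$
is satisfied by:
  {s: True, l: False}


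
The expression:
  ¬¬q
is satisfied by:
  {q: True}


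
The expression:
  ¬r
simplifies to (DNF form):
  ¬r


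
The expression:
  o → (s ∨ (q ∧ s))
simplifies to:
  s ∨ ¬o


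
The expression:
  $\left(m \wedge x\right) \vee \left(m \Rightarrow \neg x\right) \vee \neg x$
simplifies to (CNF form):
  $\text{True}$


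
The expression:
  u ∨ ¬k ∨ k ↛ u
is always true.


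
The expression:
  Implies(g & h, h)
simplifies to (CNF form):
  True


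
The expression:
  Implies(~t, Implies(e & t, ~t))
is always true.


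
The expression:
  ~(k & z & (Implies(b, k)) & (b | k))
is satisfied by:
  {k: False, z: False}
  {z: True, k: False}
  {k: True, z: False}


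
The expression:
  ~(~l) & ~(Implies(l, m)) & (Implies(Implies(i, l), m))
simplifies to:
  False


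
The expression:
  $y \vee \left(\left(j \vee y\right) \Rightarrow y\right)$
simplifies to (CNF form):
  $y \vee \neg j$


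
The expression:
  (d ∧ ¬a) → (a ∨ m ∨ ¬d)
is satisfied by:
  {a: True, m: True, d: False}
  {a: True, m: False, d: False}
  {m: True, a: False, d: False}
  {a: False, m: False, d: False}
  {a: True, d: True, m: True}
  {a: True, d: True, m: False}
  {d: True, m: True, a: False}


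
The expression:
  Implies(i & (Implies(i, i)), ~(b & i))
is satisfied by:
  {b: False, i: False}
  {i: True, b: False}
  {b: True, i: False}


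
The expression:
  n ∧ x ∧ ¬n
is never true.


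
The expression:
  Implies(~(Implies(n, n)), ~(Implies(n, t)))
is always true.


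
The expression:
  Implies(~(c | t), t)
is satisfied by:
  {t: True, c: True}
  {t: True, c: False}
  {c: True, t: False}


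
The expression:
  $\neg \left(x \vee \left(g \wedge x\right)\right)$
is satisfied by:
  {x: False}


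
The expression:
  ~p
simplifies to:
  ~p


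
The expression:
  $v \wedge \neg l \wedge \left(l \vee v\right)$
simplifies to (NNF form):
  $v \wedge \neg l$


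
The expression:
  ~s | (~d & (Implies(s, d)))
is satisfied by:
  {s: False}


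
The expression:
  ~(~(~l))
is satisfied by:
  {l: False}


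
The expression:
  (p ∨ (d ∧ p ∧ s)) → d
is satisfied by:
  {d: True, p: False}
  {p: False, d: False}
  {p: True, d: True}


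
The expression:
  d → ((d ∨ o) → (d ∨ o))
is always true.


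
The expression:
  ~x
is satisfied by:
  {x: False}


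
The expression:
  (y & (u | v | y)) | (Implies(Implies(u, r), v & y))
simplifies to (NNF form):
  y | (u & ~r)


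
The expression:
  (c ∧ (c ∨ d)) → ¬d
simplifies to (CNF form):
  ¬c ∨ ¬d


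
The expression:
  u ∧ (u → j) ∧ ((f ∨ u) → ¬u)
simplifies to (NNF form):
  False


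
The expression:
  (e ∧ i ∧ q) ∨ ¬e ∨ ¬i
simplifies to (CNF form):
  q ∨ ¬e ∨ ¬i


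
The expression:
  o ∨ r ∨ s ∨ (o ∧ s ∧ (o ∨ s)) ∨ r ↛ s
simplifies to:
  o ∨ r ∨ s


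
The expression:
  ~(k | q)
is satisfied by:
  {q: False, k: False}


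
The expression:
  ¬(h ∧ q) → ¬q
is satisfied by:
  {h: True, q: False}
  {q: False, h: False}
  {q: True, h: True}


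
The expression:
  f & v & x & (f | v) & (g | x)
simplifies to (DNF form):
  f & v & x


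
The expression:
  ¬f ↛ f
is always true.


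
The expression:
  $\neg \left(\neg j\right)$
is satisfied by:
  {j: True}


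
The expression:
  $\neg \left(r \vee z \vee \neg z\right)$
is never true.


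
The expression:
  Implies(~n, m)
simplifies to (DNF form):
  m | n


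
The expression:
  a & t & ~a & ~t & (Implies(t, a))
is never true.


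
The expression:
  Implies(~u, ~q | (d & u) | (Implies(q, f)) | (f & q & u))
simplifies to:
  f | u | ~q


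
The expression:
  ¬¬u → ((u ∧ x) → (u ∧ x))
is always true.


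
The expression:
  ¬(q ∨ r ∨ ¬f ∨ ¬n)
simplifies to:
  f ∧ n ∧ ¬q ∧ ¬r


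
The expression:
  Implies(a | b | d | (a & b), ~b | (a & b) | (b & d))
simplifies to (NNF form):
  a | d | ~b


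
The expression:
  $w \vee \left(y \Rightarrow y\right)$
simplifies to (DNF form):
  $\text{True}$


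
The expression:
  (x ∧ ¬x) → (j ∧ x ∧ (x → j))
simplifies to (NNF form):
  True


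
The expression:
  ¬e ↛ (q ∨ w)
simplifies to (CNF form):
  ¬e ∧ ¬q ∧ ¬w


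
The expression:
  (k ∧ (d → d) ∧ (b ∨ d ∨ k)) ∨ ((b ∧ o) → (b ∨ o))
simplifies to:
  True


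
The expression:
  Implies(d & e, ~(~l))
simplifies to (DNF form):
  l | ~d | ~e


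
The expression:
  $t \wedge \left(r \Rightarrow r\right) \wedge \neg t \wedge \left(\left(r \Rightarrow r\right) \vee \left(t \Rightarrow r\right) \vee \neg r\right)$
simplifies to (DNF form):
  $\text{False}$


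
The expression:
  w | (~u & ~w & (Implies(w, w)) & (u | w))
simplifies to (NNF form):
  w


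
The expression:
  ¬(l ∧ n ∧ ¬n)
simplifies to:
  True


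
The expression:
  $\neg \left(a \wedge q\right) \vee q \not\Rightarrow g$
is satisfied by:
  {g: False, q: False, a: False}
  {a: True, g: False, q: False}
  {q: True, g: False, a: False}
  {a: True, q: True, g: False}
  {g: True, a: False, q: False}
  {a: True, g: True, q: False}
  {q: True, g: True, a: False}


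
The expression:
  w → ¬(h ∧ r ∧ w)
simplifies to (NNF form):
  ¬h ∨ ¬r ∨ ¬w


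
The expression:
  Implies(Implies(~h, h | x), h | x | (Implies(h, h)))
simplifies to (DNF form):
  True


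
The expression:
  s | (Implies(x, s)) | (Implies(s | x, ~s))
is always true.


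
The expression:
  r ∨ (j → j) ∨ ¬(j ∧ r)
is always true.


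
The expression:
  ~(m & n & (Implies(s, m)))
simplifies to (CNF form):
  ~m | ~n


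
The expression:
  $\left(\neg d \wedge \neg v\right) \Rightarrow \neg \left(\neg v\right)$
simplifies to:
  $d \vee v$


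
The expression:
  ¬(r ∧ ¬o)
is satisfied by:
  {o: True, r: False}
  {r: False, o: False}
  {r: True, o: True}


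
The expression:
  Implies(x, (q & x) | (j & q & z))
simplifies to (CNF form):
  q | ~x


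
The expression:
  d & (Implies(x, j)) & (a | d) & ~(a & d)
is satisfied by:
  {j: True, d: True, a: False, x: False}
  {d: True, x: False, j: False, a: False}
  {x: True, j: True, d: True, a: False}


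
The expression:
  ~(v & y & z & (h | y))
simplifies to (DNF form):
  ~v | ~y | ~z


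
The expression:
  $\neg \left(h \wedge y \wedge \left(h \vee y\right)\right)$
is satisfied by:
  {h: False, y: False}
  {y: True, h: False}
  {h: True, y: False}


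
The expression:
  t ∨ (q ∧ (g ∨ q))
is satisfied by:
  {t: True, q: True}
  {t: True, q: False}
  {q: True, t: False}


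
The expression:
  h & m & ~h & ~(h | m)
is never true.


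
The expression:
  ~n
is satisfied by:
  {n: False}


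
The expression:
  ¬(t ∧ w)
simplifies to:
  ¬t ∨ ¬w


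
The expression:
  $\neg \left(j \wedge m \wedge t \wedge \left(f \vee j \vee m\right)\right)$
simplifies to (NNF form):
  $\neg j \vee \neg m \vee \neg t$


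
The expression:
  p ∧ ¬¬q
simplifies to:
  p ∧ q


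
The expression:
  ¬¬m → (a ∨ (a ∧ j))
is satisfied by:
  {a: True, m: False}
  {m: False, a: False}
  {m: True, a: True}


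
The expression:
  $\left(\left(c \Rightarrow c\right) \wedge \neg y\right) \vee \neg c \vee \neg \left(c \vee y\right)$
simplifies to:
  $\neg c \vee \neg y$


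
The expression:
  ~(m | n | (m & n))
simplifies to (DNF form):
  ~m & ~n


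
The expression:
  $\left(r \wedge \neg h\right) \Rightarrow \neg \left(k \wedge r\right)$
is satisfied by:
  {h: True, k: False, r: False}
  {k: False, r: False, h: False}
  {h: True, r: True, k: False}
  {r: True, k: False, h: False}
  {h: True, k: True, r: False}
  {k: True, h: False, r: False}
  {h: True, r: True, k: True}


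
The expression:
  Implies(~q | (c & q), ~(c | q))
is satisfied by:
  {c: False}


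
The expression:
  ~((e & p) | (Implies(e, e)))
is never true.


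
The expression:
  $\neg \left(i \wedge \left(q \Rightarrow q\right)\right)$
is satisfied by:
  {i: False}


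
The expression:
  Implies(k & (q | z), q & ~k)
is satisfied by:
  {z: False, k: False, q: False}
  {q: True, z: False, k: False}
  {z: True, q: False, k: False}
  {q: True, z: True, k: False}
  {k: True, q: False, z: False}
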